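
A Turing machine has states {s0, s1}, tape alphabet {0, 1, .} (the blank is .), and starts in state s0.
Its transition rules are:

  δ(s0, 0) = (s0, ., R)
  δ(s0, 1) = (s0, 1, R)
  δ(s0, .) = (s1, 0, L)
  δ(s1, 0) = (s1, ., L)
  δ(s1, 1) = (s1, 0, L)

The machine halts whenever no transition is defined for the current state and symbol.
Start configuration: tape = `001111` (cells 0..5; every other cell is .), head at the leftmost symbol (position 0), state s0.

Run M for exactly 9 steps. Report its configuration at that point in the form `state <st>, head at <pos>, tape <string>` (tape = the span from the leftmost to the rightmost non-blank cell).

state s1, head at 3, tape 11000

state=s0 head=0 tape=[0]01111.   (s0,0)→(s0,.,R)
state=s0 head=1 tape=.[0]1111.   (s0,0)→(s0,.,R)
state=s0 head=2 tape=..[1]111.   (s0,1)→(s0,1,R)
state=s0 head=3 tape=..1[1]11.   (s0,1)→(s0,1,R)
state=s0 head=4 tape=..11[1]1.   (s0,1)→(s0,1,R)
state=s0 head=5 tape=..111[1].   (s0,1)→(s0,1,R)
state=s0 head=6 tape=..1111[.]   (s0,.)→(s1,0,L)
state=s1 head=5 tape=..111[1]0   (s1,1)→(s1,0,L)
state=s1 head=4 tape=..11[1]00   (s1,1)→(s1,0,L)
state=s1 head=3 tape=..1[1]000
After 9 steps: state s1, head at 3, tape 11000.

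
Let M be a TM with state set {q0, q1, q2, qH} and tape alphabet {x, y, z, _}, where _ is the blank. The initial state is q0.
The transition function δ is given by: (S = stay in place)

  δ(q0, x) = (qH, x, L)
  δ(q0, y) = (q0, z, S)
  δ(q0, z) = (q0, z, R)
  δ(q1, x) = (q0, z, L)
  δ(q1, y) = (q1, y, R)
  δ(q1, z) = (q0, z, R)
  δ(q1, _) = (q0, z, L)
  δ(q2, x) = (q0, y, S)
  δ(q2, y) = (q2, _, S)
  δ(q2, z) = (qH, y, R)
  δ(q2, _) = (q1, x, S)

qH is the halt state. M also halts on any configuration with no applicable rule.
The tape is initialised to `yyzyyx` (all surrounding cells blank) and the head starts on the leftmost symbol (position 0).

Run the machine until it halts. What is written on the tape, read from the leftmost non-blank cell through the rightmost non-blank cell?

state=q0 head=0 tape=[y]yzyyx   (q0,y)→(q0,z,S)
state=q0 head=0 tape=[z]yzyyx   (q0,z)→(q0,z,R)
state=q0 head=1 tape=z[y]zyyx   (q0,y)→(q0,z,S)
state=q0 head=1 tape=z[z]zyyx   (q0,z)→(q0,z,R)
state=q0 head=2 tape=zz[z]yyx   (q0,z)→(q0,z,R)
state=q0 head=3 tape=zzz[y]yx   (q0,y)→(q0,z,S)
state=q0 head=3 tape=zzz[z]yx   (q0,z)→(q0,z,R)
state=q0 head=4 tape=zzzz[y]x   (q0,y)→(q0,z,S)
state=q0 head=4 tape=zzzz[z]x   (q0,z)→(q0,z,R)
state=q0 head=5 tape=zzzzz[x]   (q0,x)→(qH,x,L)
state=qH head=4 tape=zzzz[z]x
The non-blank tape span at halt is zzzzzx.

zzzzzx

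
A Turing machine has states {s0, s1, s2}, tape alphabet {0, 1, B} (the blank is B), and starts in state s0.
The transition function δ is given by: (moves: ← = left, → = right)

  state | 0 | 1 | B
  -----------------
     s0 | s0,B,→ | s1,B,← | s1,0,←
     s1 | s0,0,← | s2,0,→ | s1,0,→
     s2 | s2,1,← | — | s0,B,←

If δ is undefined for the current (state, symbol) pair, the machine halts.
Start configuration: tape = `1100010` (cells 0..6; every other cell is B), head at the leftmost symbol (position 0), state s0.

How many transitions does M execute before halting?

23

state=s0 head=0 tape=BBBB[1]100010   (s0,1)→(s1,B,←)
state=s1 head=-1 tape=BBB[B]B100010   (s1,B)→(s1,0,→)
state=s1 head=0 tape=BBB0[B]100010   (s1,B)→(s1,0,→)
state=s1 head=1 tape=BBB00[1]00010   (s1,1)→(s2,0,→)
state=s2 head=2 tape=BBB000[0]0010   (s2,0)→(s2,1,←)
state=s2 head=1 tape=BBB00[0]10010   (s2,0)→(s2,1,←)
state=s2 head=0 tape=BBB0[0]110010   (s2,0)→(s2,1,←)
state=s2 head=-1 tape=BBB[0]1110010   (s2,0)→(s2,1,←)
state=s2 head=-2 tape=BB[B]11110010   (s2,B)→(s0,B,←)
state=s0 head=-3 tape=B[B]B11110010   (s0,B)→(s1,0,←)
state=s1 head=-4 tape=[B]0B11110010   (s1,B)→(s1,0,→)
state=s1 head=-3 tape=0[0]B11110010   (s1,0)→(s0,0,←)
state=s0 head=-4 tape=[0]0B11110010   (s0,0)→(s0,B,→)
state=s0 head=-3 tape=B[0]B11110010   (s0,0)→(s0,B,→)
state=s0 head=-2 tape=BB[B]11110010   (s0,B)→(s1,0,←)
state=s1 head=-3 tape=B[B]011110010   (s1,B)→(s1,0,→)
state=s1 head=-2 tape=B0[0]11110010   (s1,0)→(s0,0,←)
state=s0 head=-3 tape=B[0]011110010   (s0,0)→(s0,B,→)
state=s0 head=-2 tape=BB[0]11110010   (s0,0)→(s0,B,→)
state=s0 head=-1 tape=BBB[1]1110010   (s0,1)→(s1,B,←)
state=s1 head=-2 tape=BB[B]B1110010   (s1,B)→(s1,0,→)
state=s1 head=-1 tape=BB0[B]1110010   (s1,B)→(s1,0,→)
state=s1 head=0 tape=BB00[1]110010   (s1,1)→(s2,0,→)
state=s2 head=1 tape=BB000[1]10010
M halts after 23 transitions.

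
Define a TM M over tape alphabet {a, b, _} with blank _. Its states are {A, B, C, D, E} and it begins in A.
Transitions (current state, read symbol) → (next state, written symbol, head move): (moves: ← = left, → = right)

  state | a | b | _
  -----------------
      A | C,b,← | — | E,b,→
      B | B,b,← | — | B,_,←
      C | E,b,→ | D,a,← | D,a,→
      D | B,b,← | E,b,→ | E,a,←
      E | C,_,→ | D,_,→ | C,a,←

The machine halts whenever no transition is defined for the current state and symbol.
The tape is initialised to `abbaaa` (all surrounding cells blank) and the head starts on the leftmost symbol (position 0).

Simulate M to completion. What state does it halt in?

B

state=A head=0 tape=_[a]bbaaa___   (A,a)→(C,b,←)
state=C head=-1 tape=[_]bbbaaa___   (C,_)→(D,a,→)
state=D head=0 tape=a[b]bbaaa___   (D,b)→(E,b,→)
state=E head=1 tape=ab[b]baaa___   (E,b)→(D,_,→)
state=D head=2 tape=ab_[b]aaa___   (D,b)→(E,b,→)
state=E head=3 tape=ab_b[a]aa___   (E,a)→(C,_,→)
state=C head=4 tape=ab_b_[a]a___   (C,a)→(E,b,→)
state=E head=5 tape=ab_b_b[a]___   (E,a)→(C,_,→)
state=C head=6 tape=ab_b_b_[_]__   (C,_)→(D,a,→)
state=D head=7 tape=ab_b_b_a[_]_   (D,_)→(E,a,←)
state=E head=6 tape=ab_b_b_[a]a_   (E,a)→(C,_,→)
state=C head=7 tape=ab_b_b__[a]_   (C,a)→(E,b,→)
state=E head=8 tape=ab_b_b__b[_]   (E,_)→(C,a,←)
state=C head=7 tape=ab_b_b__[b]a   (C,b)→(D,a,←)
state=D head=6 tape=ab_b_b_[_]aa   (D,_)→(E,a,←)
state=E head=5 tape=ab_b_b[_]aaa   (E,_)→(C,a,←)
state=C head=4 tape=ab_b_[b]aaaa   (C,b)→(D,a,←)
state=D head=3 tape=ab_b[_]aaaaa   (D,_)→(E,a,←)
state=E head=2 tape=ab_[b]aaaaaa   (E,b)→(D,_,→)
state=D head=3 tape=ab__[a]aaaaa   (D,a)→(B,b,←)
state=B head=2 tape=ab_[_]baaaaa   (B,_)→(B,_,←)
state=B head=1 tape=ab[_]_baaaaa   (B,_)→(B,_,←)
state=B head=0 tape=a[b]__baaaaa
No transition is defined for (B, b); M halts in state B.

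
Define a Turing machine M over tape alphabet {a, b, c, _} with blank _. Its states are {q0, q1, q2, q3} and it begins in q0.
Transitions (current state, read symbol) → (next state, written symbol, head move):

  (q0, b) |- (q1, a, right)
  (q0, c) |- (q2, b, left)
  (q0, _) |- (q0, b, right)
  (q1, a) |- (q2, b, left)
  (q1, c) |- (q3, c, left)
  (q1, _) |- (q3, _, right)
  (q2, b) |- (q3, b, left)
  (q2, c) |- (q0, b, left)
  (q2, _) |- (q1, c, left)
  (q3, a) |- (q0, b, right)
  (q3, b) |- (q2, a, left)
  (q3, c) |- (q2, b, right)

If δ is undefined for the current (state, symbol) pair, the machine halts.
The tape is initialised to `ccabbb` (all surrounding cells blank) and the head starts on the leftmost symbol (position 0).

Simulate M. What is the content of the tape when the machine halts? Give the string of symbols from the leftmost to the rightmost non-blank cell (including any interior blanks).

babcabbb

state=q0 head=0 tape=___[c]cabbb   (q0,c)→(q2,b,left)
state=q2 head=-1 tape=__[_]bcabbb   (q2,_)→(q1,c,left)
state=q1 head=-2 tape=_[_]cbcabbb   (q1,_)→(q3,_,right)
state=q3 head=-1 tape=__[c]bcabbb   (q3,c)→(q2,b,right)
state=q2 head=0 tape=__b[b]cabbb   (q2,b)→(q3,b,left)
state=q3 head=-1 tape=__[b]bcabbb   (q3,b)→(q2,a,left)
state=q2 head=-2 tape=_[_]abcabbb   (q2,_)→(q1,c,left)
state=q1 head=-3 tape=[_]cabcabbb   (q1,_)→(q3,_,right)
state=q3 head=-2 tape=_[c]abcabbb   (q3,c)→(q2,b,right)
state=q2 head=-1 tape=_b[a]bcabbb
The non-blank tape span at halt is babcabbb.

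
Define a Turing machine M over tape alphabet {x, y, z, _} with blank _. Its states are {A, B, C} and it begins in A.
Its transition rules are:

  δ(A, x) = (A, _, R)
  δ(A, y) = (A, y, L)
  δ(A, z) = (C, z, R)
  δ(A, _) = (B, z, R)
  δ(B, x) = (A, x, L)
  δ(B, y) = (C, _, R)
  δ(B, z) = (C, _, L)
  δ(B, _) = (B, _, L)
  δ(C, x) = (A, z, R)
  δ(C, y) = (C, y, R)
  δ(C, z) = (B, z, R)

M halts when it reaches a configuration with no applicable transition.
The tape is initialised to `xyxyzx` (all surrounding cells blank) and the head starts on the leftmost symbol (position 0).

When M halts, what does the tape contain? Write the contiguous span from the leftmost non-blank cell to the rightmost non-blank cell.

A | [x]yxyzx__   read x → write _, move R, go to A
A | _[y]xyzx__   read y → write y, move L, go to A
A | [_]yxyzx__   read _ → write z, move R, go to B
B | z[y]xyzx__   read y → write _, move R, go to C
C | z_[x]yzx__   read x → write z, move R, go to A
A | z_z[y]zx__   read y → write y, move L, go to A
A | z_[z]yzx__   read z → write z, move R, go to C
C | z_z[y]zx__   read y → write y, move R, go to C
C | z_zy[z]x__   read z → write z, move R, go to B
B | z_zyz[x]__   read x → write x, move L, go to A
A | z_zy[z]x__   read z → write z, move R, go to C
C | z_zyz[x]__   read x → write z, move R, go to A
A | z_zyzz[_]_   read _ → write z, move R, go to B
B | z_zyzzz[_]   read _ → write _, move L, go to B
B | z_zyzz[z]_   read z → write _, move L, go to C
C | z_zyz[z]__   read z → write z, move R, go to B
B | z_zyzz[_]_   read _ → write _, move L, go to B
B | z_zyz[z]__   read z → write _, move L, go to C
C | z_zy[z]___   read z → write z, move R, go to B
B | z_zyz[_]__   read _ → write _, move L, go to B
B | z_zy[z]___   read z → write _, move L, go to C
C | z_z[y]____   read y → write y, move R, go to C
C | z_zy[_]___
The non-blank tape span at halt is z_zy.

z_zy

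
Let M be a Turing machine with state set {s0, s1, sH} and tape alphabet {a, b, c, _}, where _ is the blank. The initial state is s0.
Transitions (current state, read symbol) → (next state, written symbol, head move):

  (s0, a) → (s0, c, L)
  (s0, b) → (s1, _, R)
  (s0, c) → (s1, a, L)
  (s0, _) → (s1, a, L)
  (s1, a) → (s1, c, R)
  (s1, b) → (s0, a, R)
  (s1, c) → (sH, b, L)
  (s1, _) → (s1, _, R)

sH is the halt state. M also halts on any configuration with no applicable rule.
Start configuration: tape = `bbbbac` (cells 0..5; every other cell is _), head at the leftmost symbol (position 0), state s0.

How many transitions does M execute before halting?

state=s0 head=0 tape=[b]bbbac   (s0,b)→(s1,_,R)
state=s1 head=1 tape=_[b]bbac   (s1,b)→(s0,a,R)
state=s0 head=2 tape=_a[b]bac   (s0,b)→(s1,_,R)
state=s1 head=3 tape=_a_[b]ac   (s1,b)→(s0,a,R)
state=s0 head=4 tape=_a_a[a]c   (s0,a)→(s0,c,L)
state=s0 head=3 tape=_a_[a]cc   (s0,a)→(s0,c,L)
state=s0 head=2 tape=_a[_]ccc   (s0,_)→(s1,a,L)
state=s1 head=1 tape=_[a]accc   (s1,a)→(s1,c,R)
state=s1 head=2 tape=_c[a]ccc   (s1,a)→(s1,c,R)
state=s1 head=3 tape=_cc[c]cc   (s1,c)→(sH,b,L)
state=sH head=2 tape=_c[c]bcc
M halts after 10 transitions.

10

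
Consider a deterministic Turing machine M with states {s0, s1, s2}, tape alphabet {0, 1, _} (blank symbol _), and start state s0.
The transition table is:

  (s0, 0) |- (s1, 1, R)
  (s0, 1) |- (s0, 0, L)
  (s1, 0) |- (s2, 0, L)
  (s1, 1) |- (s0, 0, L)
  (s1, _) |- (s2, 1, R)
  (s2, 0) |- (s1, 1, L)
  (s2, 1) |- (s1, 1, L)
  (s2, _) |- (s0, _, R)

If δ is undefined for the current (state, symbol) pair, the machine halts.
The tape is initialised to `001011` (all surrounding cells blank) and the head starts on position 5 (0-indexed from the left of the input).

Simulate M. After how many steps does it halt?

s0 | _00101[1]   read 1 → write 0, move L, go to s0
s0 | _0010[1]0   read 1 → write 0, move L, go to s0
s0 | _001[0]00   read 0 → write 1, move R, go to s1
s1 | _0011[0]0   read 0 → write 0, move L, go to s2
s2 | _001[1]00   read 1 → write 1, move L, go to s1
s1 | _00[1]100   read 1 → write 0, move L, go to s0
s0 | _0[0]0100   read 0 → write 1, move R, go to s1
s1 | _01[0]100   read 0 → write 0, move L, go to s2
s2 | _0[1]0100   read 1 → write 1, move L, go to s1
s1 | _[0]10100   read 0 → write 0, move L, go to s2
s2 | [_]010100   read _ → write _, move R, go to s0
s0 | _[0]10100   read 0 → write 1, move R, go to s1
s1 | _1[1]0100   read 1 → write 0, move L, go to s0
s0 | _[1]00100   read 1 → write 0, move L, go to s0
s0 | [_]000100
M halts after 14 transitions.

14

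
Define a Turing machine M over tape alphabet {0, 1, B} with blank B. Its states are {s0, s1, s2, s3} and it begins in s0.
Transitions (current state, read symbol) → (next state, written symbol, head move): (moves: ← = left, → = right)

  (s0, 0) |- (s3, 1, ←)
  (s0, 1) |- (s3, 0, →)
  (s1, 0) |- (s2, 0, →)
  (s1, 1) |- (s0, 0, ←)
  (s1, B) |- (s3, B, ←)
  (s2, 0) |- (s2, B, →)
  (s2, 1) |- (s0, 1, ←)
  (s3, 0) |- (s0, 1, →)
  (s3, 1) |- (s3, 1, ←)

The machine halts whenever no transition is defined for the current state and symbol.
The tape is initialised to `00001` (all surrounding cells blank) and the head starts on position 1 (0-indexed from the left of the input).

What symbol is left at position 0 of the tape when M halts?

state=s0 head=1 tape=0[0]001B   (s0,0)→(s3,1,←)
state=s3 head=0 tape=[0]1001B   (s3,0)→(s0,1,→)
state=s0 head=1 tape=1[1]001B   (s0,1)→(s3,0,→)
state=s3 head=2 tape=10[0]01B   (s3,0)→(s0,1,→)
state=s0 head=3 tape=101[0]1B   (s0,0)→(s3,1,←)
state=s3 head=2 tape=10[1]11B   (s3,1)→(s3,1,←)
state=s3 head=1 tape=1[0]111B   (s3,0)→(s0,1,→)
state=s0 head=2 tape=11[1]11B   (s0,1)→(s3,0,→)
state=s3 head=3 tape=110[1]1B   (s3,1)→(s3,1,←)
state=s3 head=2 tape=11[0]11B   (s3,0)→(s0,1,→)
state=s0 head=3 tape=111[1]1B   (s0,1)→(s3,0,→)
state=s3 head=4 tape=1110[1]B   (s3,1)→(s3,1,←)
state=s3 head=3 tape=111[0]1B   (s3,0)→(s0,1,→)
state=s0 head=4 tape=1111[1]B   (s0,1)→(s3,0,→)
state=s3 head=5 tape=11110[B]
Cell 0 holds 1 when M halts.

1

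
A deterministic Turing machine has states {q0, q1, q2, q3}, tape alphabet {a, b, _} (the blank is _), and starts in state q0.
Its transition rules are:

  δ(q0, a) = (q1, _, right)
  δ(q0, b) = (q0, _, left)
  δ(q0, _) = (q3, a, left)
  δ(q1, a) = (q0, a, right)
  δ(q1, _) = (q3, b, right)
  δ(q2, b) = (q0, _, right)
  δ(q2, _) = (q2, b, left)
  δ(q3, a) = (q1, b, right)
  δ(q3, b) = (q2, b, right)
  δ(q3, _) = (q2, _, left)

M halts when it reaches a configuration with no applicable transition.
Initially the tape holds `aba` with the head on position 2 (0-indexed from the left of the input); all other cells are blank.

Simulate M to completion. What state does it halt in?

q2

state=q0 head=2 tape=ab[a]____   (q0,a)→(q1,_,right)
state=q1 head=3 tape=ab_[_]___   (q1,_)→(q3,b,right)
state=q3 head=4 tape=ab_b[_]__   (q3,_)→(q2,_,left)
state=q2 head=3 tape=ab_[b]___   (q2,b)→(q0,_,right)
state=q0 head=4 tape=ab__[_]__   (q0,_)→(q3,a,left)
state=q3 head=3 tape=ab_[_]a__   (q3,_)→(q2,_,left)
state=q2 head=2 tape=ab[_]_a__   (q2,_)→(q2,b,left)
state=q2 head=1 tape=a[b]b_a__   (q2,b)→(q0,_,right)
state=q0 head=2 tape=a_[b]_a__   (q0,b)→(q0,_,left)
state=q0 head=1 tape=a[_]__a__   (q0,_)→(q3,a,left)
state=q3 head=0 tape=[a]a__a__   (q3,a)→(q1,b,right)
state=q1 head=1 tape=b[a]__a__   (q1,a)→(q0,a,right)
state=q0 head=2 tape=ba[_]_a__   (q0,_)→(q3,a,left)
state=q3 head=1 tape=b[a]a_a__   (q3,a)→(q1,b,right)
state=q1 head=2 tape=bb[a]_a__   (q1,a)→(q0,a,right)
state=q0 head=3 tape=bba[_]a__   (q0,_)→(q3,a,left)
state=q3 head=2 tape=bb[a]aa__   (q3,a)→(q1,b,right)
state=q1 head=3 tape=bbb[a]a__   (q1,a)→(q0,a,right)
state=q0 head=4 tape=bbba[a]__   (q0,a)→(q1,_,right)
state=q1 head=5 tape=bbba_[_]_   (q1,_)→(q3,b,right)
state=q3 head=6 tape=bbba_b[_]   (q3,_)→(q2,_,left)
state=q2 head=5 tape=bbba_[b]_   (q2,b)→(q0,_,right)
state=q0 head=6 tape=bbba__[_]   (q0,_)→(q3,a,left)
state=q3 head=5 tape=bbba_[_]a   (q3,_)→(q2,_,left)
state=q2 head=4 tape=bbba[_]_a   (q2,_)→(q2,b,left)
state=q2 head=3 tape=bbb[a]b_a
No transition is defined for (q2, a); M halts in state q2.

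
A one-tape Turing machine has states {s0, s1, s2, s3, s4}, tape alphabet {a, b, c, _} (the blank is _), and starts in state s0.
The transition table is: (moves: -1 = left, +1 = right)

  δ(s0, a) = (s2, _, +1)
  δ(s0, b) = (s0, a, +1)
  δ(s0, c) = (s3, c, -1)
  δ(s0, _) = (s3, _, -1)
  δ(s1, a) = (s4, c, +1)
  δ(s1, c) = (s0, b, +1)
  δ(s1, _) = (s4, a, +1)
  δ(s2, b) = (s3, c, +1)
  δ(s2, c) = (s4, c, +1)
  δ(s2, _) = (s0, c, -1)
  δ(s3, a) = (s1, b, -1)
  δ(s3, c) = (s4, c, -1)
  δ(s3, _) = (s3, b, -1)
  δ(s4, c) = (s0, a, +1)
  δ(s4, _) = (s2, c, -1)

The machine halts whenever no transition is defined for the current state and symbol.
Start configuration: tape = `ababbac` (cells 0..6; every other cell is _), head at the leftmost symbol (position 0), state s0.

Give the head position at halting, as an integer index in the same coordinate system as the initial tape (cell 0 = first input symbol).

state=s0 head=0 tape=[a]babbac__   (s0,a)→(s2,_,+1)
state=s2 head=1 tape=_[b]abbac__   (s2,b)→(s3,c,+1)
state=s3 head=2 tape=_c[a]bbac__   (s3,a)→(s1,b,-1)
state=s1 head=1 tape=_[c]bbbac__   (s1,c)→(s0,b,+1)
state=s0 head=2 tape=_b[b]bbac__   (s0,b)→(s0,a,+1)
state=s0 head=3 tape=_ba[b]bac__   (s0,b)→(s0,a,+1)
state=s0 head=4 tape=_baa[b]ac__   (s0,b)→(s0,a,+1)
state=s0 head=5 tape=_baaa[a]c__   (s0,a)→(s2,_,+1)
state=s2 head=6 tape=_baaa_[c]__   (s2,c)→(s4,c,+1)
state=s4 head=7 tape=_baaa_c[_]_   (s4,_)→(s2,c,-1)
state=s2 head=6 tape=_baaa_[c]c_   (s2,c)→(s4,c,+1)
state=s4 head=7 tape=_baaa_c[c]_   (s4,c)→(s0,a,+1)
state=s0 head=8 tape=_baaa_ca[_]   (s0,_)→(s3,_,-1)
state=s3 head=7 tape=_baaa_c[a]_   (s3,a)→(s1,b,-1)
state=s1 head=6 tape=_baaa_[c]b_   (s1,c)→(s0,b,+1)
state=s0 head=7 tape=_baaa_b[b]_   (s0,b)→(s0,a,+1)
state=s0 head=8 tape=_baaa_ba[_]   (s0,_)→(s3,_,-1)
state=s3 head=7 tape=_baaa_b[a]_   (s3,a)→(s1,b,-1)
state=s1 head=6 tape=_baaa_[b]b_
At halt the head is at cell 6.

6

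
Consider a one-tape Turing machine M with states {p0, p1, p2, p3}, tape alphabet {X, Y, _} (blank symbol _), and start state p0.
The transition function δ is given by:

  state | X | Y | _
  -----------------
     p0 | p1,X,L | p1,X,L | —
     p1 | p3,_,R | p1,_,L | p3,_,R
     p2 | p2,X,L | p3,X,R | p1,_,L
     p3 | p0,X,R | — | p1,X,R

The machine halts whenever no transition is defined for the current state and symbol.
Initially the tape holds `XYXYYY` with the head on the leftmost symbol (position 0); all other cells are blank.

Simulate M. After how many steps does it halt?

state=p0 head=0 tape=_[X]YXYYY_   (p0,X)→(p1,X,L)
state=p1 head=-1 tape=[_]XYXYYY_   (p1,_)→(p3,_,R)
state=p3 head=0 tape=_[X]YXYYY_   (p3,X)→(p0,X,R)
state=p0 head=1 tape=_X[Y]XYYY_   (p0,Y)→(p1,X,L)
state=p1 head=0 tape=_[X]XXYYY_   (p1,X)→(p3,_,R)
state=p3 head=1 tape=__[X]XYYY_   (p3,X)→(p0,X,R)
state=p0 head=2 tape=__X[X]YYY_   (p0,X)→(p1,X,L)
state=p1 head=1 tape=__[X]XYYY_   (p1,X)→(p3,_,R)
state=p3 head=2 tape=___[X]YYY_   (p3,X)→(p0,X,R)
state=p0 head=3 tape=___X[Y]YY_   (p0,Y)→(p1,X,L)
state=p1 head=2 tape=___[X]XYY_   (p1,X)→(p3,_,R)
state=p3 head=3 tape=____[X]YY_   (p3,X)→(p0,X,R)
state=p0 head=4 tape=____X[Y]Y_   (p0,Y)→(p1,X,L)
state=p1 head=3 tape=____[X]XY_   (p1,X)→(p3,_,R)
state=p3 head=4 tape=_____[X]Y_   (p3,X)→(p0,X,R)
state=p0 head=5 tape=_____X[Y]_   (p0,Y)→(p1,X,L)
state=p1 head=4 tape=_____[X]X_   (p1,X)→(p3,_,R)
state=p3 head=5 tape=______[X]_   (p3,X)→(p0,X,R)
state=p0 head=6 tape=______X[_]
M halts after 18 transitions.

18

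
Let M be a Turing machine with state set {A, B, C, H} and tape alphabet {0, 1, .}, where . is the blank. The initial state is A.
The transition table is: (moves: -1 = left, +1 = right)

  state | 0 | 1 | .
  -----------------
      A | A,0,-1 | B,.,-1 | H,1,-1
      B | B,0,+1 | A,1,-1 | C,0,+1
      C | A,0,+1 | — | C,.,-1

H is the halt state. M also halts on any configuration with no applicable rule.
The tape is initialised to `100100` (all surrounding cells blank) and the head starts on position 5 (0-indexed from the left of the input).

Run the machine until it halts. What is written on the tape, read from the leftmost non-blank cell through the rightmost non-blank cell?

0100000

state=A head=5 tape=.10010[0]   (A,0)→(A,0,-1)
state=A head=4 tape=.1001[0]0   (A,0)→(A,0,-1)
state=A head=3 tape=.100[1]00   (A,1)→(B,.,-1)
state=B head=2 tape=.10[0].00   (B,0)→(B,0,+1)
state=B head=3 tape=.100[.]00   (B,.)→(C,0,+1)
state=C head=4 tape=.1000[0]0   (C,0)→(A,0,+1)
state=A head=5 tape=.10000[0]   (A,0)→(A,0,-1)
state=A head=4 tape=.1000[0]0   (A,0)→(A,0,-1)
state=A head=3 tape=.100[0]00   (A,0)→(A,0,-1)
state=A head=2 tape=.10[0]000   (A,0)→(A,0,-1)
state=A head=1 tape=.1[0]0000   (A,0)→(A,0,-1)
state=A head=0 tape=.[1]00000   (A,1)→(B,.,-1)
state=B head=-1 tape=[.].00000   (B,.)→(C,0,+1)
state=C head=0 tape=0[.]00000   (C,.)→(C,.,-1)
state=C head=-1 tape=[0].00000   (C,0)→(A,0,+1)
state=A head=0 tape=0[.]00000   (A,.)→(H,1,-1)
state=H head=-1 tape=[0]100000
The non-blank tape span at halt is 0100000.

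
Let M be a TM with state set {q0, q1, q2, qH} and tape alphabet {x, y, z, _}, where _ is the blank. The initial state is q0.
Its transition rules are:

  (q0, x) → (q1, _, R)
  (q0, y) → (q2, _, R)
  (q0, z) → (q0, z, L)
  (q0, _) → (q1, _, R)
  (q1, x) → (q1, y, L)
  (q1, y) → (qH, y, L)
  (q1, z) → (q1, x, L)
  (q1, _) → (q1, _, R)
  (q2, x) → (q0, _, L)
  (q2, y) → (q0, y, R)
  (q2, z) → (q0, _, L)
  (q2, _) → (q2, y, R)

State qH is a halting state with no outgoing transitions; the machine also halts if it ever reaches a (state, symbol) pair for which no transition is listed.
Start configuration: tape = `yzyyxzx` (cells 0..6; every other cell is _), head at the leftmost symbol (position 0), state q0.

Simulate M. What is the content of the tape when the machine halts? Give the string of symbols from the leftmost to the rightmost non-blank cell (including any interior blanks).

yyxzx

state=q0 head=0 tape=[y]zyyxzx   (q0,y)→(q2,_,R)
state=q2 head=1 tape=_[z]yyxzx   (q2,z)→(q0,_,L)
state=q0 head=0 tape=[_]_yyxzx   (q0,_)→(q1,_,R)
state=q1 head=1 tape=_[_]yyxzx   (q1,_)→(q1,_,R)
state=q1 head=2 tape=__[y]yxzx   (q1,y)→(qH,y,L)
state=qH head=1 tape=_[_]yyxzx
The non-blank tape span at halt is yyxzx.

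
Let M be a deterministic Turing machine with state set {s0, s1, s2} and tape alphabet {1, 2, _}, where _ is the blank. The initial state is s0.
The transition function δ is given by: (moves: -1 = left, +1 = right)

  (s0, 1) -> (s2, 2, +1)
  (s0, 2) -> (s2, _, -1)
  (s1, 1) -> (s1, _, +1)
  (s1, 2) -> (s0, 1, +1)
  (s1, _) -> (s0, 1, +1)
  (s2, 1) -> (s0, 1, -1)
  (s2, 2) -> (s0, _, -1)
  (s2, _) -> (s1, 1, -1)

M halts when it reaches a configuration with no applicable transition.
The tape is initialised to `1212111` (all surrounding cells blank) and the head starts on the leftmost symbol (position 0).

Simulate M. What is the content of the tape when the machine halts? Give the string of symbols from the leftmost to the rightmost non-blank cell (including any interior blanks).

1_1_12111

state=s0 head=0 tape=___[1]212111   (s0,1)→(s2,2,+1)
state=s2 head=1 tape=___2[2]12111   (s2,2)→(s0,_,-1)
state=s0 head=0 tape=___[2]_12111   (s0,2)→(s2,_,-1)
state=s2 head=-1 tape=__[_]__12111   (s2,_)→(s1,1,-1)
state=s1 head=-2 tape=_[_]1__12111   (s1,_)→(s0,1,+1)
state=s0 head=-1 tape=_1[1]__12111   (s0,1)→(s2,2,+1)
state=s2 head=0 tape=_12[_]_12111   (s2,_)→(s1,1,-1)
state=s1 head=-1 tape=_1[2]1_12111   (s1,2)→(s0,1,+1)
state=s0 head=0 tape=_11[1]_12111   (s0,1)→(s2,2,+1)
state=s2 head=1 tape=_112[_]12111   (s2,_)→(s1,1,-1)
state=s1 head=0 tape=_11[2]112111   (s1,2)→(s0,1,+1)
state=s0 head=1 tape=_111[1]12111   (s0,1)→(s2,2,+1)
state=s2 head=2 tape=_1112[1]2111   (s2,1)→(s0,1,-1)
state=s0 head=1 tape=_111[2]12111   (s0,2)→(s2,_,-1)
state=s2 head=0 tape=_11[1]_12111   (s2,1)→(s0,1,-1)
state=s0 head=-1 tape=_1[1]1_12111   (s0,1)→(s2,2,+1)
state=s2 head=0 tape=_12[1]_12111   (s2,1)→(s0,1,-1)
state=s0 head=-1 tape=_1[2]1_12111   (s0,2)→(s2,_,-1)
state=s2 head=-2 tape=_[1]_1_12111   (s2,1)→(s0,1,-1)
state=s0 head=-3 tape=[_]1_1_12111
The non-blank tape span at halt is 1_1_12111.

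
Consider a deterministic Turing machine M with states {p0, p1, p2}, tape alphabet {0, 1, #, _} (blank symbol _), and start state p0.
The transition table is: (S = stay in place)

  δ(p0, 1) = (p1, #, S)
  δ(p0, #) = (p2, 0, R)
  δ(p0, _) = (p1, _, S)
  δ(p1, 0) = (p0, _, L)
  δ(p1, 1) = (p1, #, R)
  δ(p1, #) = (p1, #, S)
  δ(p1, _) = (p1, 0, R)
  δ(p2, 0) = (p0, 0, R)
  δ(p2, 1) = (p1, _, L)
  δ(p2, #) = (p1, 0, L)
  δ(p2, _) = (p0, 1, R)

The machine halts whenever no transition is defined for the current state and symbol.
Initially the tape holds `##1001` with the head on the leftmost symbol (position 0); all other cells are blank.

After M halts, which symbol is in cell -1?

0

state=p0 head=0 tape=_[#]#1001   (p0,#)→(p2,0,R)
state=p2 head=1 tape=_0[#]1001   (p2,#)→(p1,0,L)
state=p1 head=0 tape=_[0]01001   (p1,0)→(p0,_,L)
state=p0 head=-1 tape=[_]_01001   (p0,_)→(p1,_,S)
state=p1 head=-1 tape=[_]_01001   (p1,_)→(p1,0,R)
state=p1 head=0 tape=0[_]01001   (p1,_)→(p1,0,R)
state=p1 head=1 tape=00[0]1001   (p1,0)→(p0,_,L)
state=p0 head=0 tape=0[0]_1001
Cell -1 holds 0 when M halts.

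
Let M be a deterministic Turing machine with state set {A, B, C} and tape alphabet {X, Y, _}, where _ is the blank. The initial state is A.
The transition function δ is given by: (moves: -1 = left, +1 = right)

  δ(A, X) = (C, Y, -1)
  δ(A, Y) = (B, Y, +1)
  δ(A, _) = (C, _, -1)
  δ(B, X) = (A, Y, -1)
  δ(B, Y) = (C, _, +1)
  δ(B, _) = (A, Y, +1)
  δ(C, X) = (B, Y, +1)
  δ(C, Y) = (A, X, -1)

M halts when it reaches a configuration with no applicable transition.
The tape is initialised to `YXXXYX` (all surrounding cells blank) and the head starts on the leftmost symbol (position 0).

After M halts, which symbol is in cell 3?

_

A | __[Y]XXXYX   read Y → write Y, move +1, go to B
B | __Y[X]XXYX   read X → write Y, move -1, go to A
A | __[Y]YXXYX   read Y → write Y, move +1, go to B
B | __Y[Y]XXYX   read Y → write _, move +1, go to C
C | __Y_[X]XYX   read X → write Y, move +1, go to B
B | __Y_Y[X]YX   read X → write Y, move -1, go to A
A | __Y_[Y]YYX   read Y → write Y, move +1, go to B
B | __Y_Y[Y]YX   read Y → write _, move +1, go to C
C | __Y_Y_[Y]X   read Y → write X, move -1, go to A
A | __Y_Y[_]XX   read _ → write _, move -1, go to C
C | __Y_[Y]_XX   read Y → write X, move -1, go to A
A | __Y[_]X_XX   read _ → write _, move -1, go to C
C | __[Y]_X_XX   read Y → write X, move -1, go to A
A | _[_]X_X_XX   read _ → write _, move -1, go to C
C | [_]_X_X_XX
Cell 3 holds _ when M halts.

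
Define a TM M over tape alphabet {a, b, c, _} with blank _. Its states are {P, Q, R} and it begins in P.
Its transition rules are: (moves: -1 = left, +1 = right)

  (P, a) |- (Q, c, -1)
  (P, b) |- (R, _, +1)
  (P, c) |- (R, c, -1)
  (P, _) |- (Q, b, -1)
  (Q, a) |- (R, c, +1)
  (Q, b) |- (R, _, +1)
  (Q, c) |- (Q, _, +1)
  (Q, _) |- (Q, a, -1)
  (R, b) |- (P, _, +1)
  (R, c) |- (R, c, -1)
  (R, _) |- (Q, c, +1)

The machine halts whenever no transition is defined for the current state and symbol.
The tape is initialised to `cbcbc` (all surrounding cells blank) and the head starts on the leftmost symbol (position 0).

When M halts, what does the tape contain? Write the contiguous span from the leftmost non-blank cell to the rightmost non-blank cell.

P | _[c]bcbc_   read c → write c, move -1, go to R
R | [_]cbcbc_   read _ → write c, move +1, go to Q
Q | c[c]bcbc_   read c → write _, move +1, go to Q
Q | c_[b]cbc_   read b → write _, move +1, go to R
R | c__[c]bc_   read c → write c, move -1, go to R
R | c_[_]cbc_   read _ → write c, move +1, go to Q
Q | c_c[c]bc_   read c → write _, move +1, go to Q
Q | c_c_[b]c_   read b → write _, move +1, go to R
R | c_c__[c]_   read c → write c, move -1, go to R
R | c_c_[_]c_   read _ → write c, move +1, go to Q
Q | c_c_c[c]_   read c → write _, move +1, go to Q
Q | c_c_c_[_]   read _ → write a, move -1, go to Q
Q | c_c_c[_]a   read _ → write a, move -1, go to Q
Q | c_c_[c]aa   read c → write _, move +1, go to Q
Q | c_c__[a]a   read a → write c, move +1, go to R
R | c_c__c[a]
The non-blank tape span at halt is c_c__ca.

c_c__ca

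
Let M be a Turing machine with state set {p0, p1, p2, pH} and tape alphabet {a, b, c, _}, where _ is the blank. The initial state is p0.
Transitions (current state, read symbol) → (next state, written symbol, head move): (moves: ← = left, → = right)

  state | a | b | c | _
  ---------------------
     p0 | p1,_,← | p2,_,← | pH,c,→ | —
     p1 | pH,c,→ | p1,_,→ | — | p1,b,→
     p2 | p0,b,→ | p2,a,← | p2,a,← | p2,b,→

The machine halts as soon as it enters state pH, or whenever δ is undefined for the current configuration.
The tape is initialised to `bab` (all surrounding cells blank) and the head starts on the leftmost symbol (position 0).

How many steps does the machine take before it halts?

14

p0 | __[b]ab   read b → write _, move ←, go to p2
p2 | _[_]_ab   read _ → write b, move →, go to p2
p2 | _b[_]ab   read _ → write b, move →, go to p2
p2 | _bb[a]b   read a → write b, move →, go to p0
p0 | _bbb[b]   read b → write _, move ←, go to p2
p2 | _bb[b]_   read b → write a, move ←, go to p2
p2 | _b[b]a_   read b → write a, move ←, go to p2
p2 | _[b]aa_   read b → write a, move ←, go to p2
p2 | [_]aaa_   read _ → write b, move →, go to p2
p2 | b[a]aa_   read a → write b, move →, go to p0
p0 | bb[a]a_   read a → write _, move ←, go to p1
p1 | b[b]_a_   read b → write _, move →, go to p1
p1 | b_[_]a_   read _ → write b, move →, go to p1
p1 | b_b[a]_   read a → write c, move →, go to pH
pH | b_bc[_]
M halts after 14 transitions.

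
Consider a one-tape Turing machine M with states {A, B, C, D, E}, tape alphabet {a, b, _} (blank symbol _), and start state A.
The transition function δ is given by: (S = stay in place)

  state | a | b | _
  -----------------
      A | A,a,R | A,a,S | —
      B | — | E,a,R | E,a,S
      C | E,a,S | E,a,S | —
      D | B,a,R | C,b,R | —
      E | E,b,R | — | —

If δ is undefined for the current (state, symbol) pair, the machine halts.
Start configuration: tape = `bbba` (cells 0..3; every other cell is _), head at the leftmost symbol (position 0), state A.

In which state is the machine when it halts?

A

A | [b]bba_   read b → write a, move S, go to A
A | [a]bba_   read a → write a, move R, go to A
A | a[b]ba_   read b → write a, move S, go to A
A | a[a]ba_   read a → write a, move R, go to A
A | aa[b]a_   read b → write a, move S, go to A
A | aa[a]a_   read a → write a, move R, go to A
A | aaa[a]_   read a → write a, move R, go to A
A | aaaa[_]
No transition is defined for (A, _); M halts in state A.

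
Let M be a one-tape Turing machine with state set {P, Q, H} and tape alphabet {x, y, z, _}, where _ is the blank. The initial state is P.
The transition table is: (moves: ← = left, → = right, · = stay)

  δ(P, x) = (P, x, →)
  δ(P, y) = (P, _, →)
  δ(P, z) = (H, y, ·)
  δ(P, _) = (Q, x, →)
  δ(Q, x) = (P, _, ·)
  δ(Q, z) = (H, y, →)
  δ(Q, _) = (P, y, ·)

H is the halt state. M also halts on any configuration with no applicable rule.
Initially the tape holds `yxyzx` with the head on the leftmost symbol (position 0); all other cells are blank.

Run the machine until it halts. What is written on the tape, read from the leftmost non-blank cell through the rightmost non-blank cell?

P | [y]xyzx   read y → write _, move →, go to P
P | _[x]yzx   read x → write x, move →, go to P
P | _x[y]zx   read y → write _, move →, go to P
P | _x_[z]x   read z → write y, move ·, go to H
H | _x_[y]x
The non-blank tape span at halt is x_yx.

x_yx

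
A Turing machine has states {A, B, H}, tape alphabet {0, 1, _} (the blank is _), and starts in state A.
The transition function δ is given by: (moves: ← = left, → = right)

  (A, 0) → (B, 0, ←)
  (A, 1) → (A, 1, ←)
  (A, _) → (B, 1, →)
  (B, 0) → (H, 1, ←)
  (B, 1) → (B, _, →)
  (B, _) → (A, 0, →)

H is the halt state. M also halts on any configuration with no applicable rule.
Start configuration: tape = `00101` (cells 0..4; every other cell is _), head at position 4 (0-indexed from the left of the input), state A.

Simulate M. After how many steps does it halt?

A | 0010[1]   read 1 → write 1, move ←, go to A
A | 001[0]1   read 0 → write 0, move ←, go to B
B | 00[1]01   read 1 → write _, move →, go to B
B | 00_[0]1   read 0 → write 1, move ←, go to H
H | 00[_]11
M halts after 4 transitions.

4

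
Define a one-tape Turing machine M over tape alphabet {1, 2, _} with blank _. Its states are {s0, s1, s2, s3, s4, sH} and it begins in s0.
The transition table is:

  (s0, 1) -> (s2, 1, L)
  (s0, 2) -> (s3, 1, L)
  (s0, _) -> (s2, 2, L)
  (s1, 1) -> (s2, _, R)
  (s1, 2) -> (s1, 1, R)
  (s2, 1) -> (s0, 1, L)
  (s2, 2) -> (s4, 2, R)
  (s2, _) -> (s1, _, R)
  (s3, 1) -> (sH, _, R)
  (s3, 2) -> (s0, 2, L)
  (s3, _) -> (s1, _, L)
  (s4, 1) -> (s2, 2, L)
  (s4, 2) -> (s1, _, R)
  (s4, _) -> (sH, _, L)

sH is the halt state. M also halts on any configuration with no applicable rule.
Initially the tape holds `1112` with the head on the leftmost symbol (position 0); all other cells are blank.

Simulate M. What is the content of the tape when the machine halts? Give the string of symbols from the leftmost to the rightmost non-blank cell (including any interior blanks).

1_2_1

state=s0 head=0 tape=__[1]112_   (s0,1)→(s2,1,L)
state=s2 head=-1 tape=_[_]1112_   (s2,_)→(s1,_,R)
state=s1 head=0 tape=__[1]112_   (s1,1)→(s2,_,R)
state=s2 head=1 tape=___[1]12_   (s2,1)→(s0,1,L)
state=s0 head=0 tape=__[_]112_   (s0,_)→(s2,2,L)
state=s2 head=-1 tape=_[_]2112_   (s2,_)→(s1,_,R)
state=s1 head=0 tape=__[2]112_   (s1,2)→(s1,1,R)
state=s1 head=1 tape=__1[1]12_   (s1,1)→(s2,_,R)
state=s2 head=2 tape=__1_[1]2_   (s2,1)→(s0,1,L)
state=s0 head=1 tape=__1[_]12_   (s0,_)→(s2,2,L)
state=s2 head=0 tape=__[1]212_   (s2,1)→(s0,1,L)
state=s0 head=-1 tape=_[_]1212_   (s0,_)→(s2,2,L)
state=s2 head=-2 tape=[_]21212_   (s2,_)→(s1,_,R)
state=s1 head=-1 tape=_[2]1212_   (s1,2)→(s1,1,R)
state=s1 head=0 tape=_1[1]212_   (s1,1)→(s2,_,R)
state=s2 head=1 tape=_1_[2]12_   (s2,2)→(s4,2,R)
state=s4 head=2 tape=_1_2[1]2_   (s4,1)→(s2,2,L)
state=s2 head=1 tape=_1_[2]22_   (s2,2)→(s4,2,R)
state=s4 head=2 tape=_1_2[2]2_   (s4,2)→(s1,_,R)
state=s1 head=3 tape=_1_2_[2]_   (s1,2)→(s1,1,R)
state=s1 head=4 tape=_1_2_1[_]
The non-blank tape span at halt is 1_2_1.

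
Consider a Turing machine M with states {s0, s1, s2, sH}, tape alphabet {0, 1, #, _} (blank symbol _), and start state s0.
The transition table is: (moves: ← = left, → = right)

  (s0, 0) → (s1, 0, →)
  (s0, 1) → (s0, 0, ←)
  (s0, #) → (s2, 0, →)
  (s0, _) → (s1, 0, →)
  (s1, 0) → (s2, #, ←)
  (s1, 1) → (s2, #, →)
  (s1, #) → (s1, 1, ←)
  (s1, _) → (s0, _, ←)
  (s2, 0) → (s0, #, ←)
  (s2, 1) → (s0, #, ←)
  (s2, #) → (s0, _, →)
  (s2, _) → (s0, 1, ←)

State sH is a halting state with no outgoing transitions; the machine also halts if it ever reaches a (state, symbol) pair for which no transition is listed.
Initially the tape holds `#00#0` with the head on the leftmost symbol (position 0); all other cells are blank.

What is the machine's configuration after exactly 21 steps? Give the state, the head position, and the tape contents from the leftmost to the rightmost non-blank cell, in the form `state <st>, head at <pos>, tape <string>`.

state=s0 head=0 tape=__[#]00#0   (s0,#)→(s2,0,→)
state=s2 head=1 tape=__0[0]0#0   (s2,0)→(s0,#,←)
state=s0 head=0 tape=__[0]#0#0   (s0,0)→(s1,0,→)
state=s1 head=1 tape=__0[#]0#0   (s1,#)→(s1,1,←)
state=s1 head=0 tape=__[0]10#0   (s1,0)→(s2,#,←)
state=s2 head=-1 tape=_[_]#10#0   (s2,_)→(s0,1,←)
state=s0 head=-2 tape=[_]1#10#0   (s0,_)→(s1,0,→)
state=s1 head=-1 tape=0[1]#10#0   (s1,1)→(s2,#,→)
state=s2 head=0 tape=0#[#]10#0   (s2,#)→(s0,_,→)
state=s0 head=1 tape=0#_[1]0#0   (s0,1)→(s0,0,←)
state=s0 head=0 tape=0#[_]00#0   (s0,_)→(s1,0,→)
state=s1 head=1 tape=0#0[0]0#0   (s1,0)→(s2,#,←)
state=s2 head=0 tape=0#[0]#0#0   (s2,0)→(s0,#,←)
state=s0 head=-1 tape=0[#]##0#0   (s0,#)→(s2,0,→)
state=s2 head=0 tape=00[#]#0#0   (s2,#)→(s0,_,→)
state=s0 head=1 tape=00_[#]0#0   (s0,#)→(s2,0,→)
state=s2 head=2 tape=00_0[0]#0   (s2,0)→(s0,#,←)
state=s0 head=1 tape=00_[0]##0   (s0,0)→(s1,0,→)
state=s1 head=2 tape=00_0[#]#0   (s1,#)→(s1,1,←)
state=s1 head=1 tape=00_[0]1#0   (s1,0)→(s2,#,←)
state=s2 head=0 tape=00[_]#1#0   (s2,_)→(s0,1,←)
state=s0 head=-1 tape=0[0]1#1#0
After 21 steps: state s0, head at -1, tape 001#1#0.

state s0, head at -1, tape 001#1#0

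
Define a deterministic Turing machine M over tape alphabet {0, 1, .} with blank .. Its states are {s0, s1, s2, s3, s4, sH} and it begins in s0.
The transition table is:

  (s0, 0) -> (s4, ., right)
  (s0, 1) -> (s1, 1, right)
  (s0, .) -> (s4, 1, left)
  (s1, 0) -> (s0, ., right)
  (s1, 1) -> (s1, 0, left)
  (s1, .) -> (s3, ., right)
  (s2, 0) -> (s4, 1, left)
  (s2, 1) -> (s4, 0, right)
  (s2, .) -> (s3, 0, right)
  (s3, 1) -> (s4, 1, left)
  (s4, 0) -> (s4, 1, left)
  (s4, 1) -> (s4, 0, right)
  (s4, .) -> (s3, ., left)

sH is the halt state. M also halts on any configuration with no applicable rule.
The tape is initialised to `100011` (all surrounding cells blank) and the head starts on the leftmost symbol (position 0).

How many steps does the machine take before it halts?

s0 | [1]00011   read 1 → write 1, move right, go to s1
s1 | 1[0]0011   read 0 → write ., move right, go to s0
s0 | 1.[0]011   read 0 → write ., move right, go to s4
s4 | 1..[0]11   read 0 → write 1, move left, go to s4
s4 | 1.[.]111   read . → write ., move left, go to s3
s3 | 1[.].111
M halts after 5 transitions.

5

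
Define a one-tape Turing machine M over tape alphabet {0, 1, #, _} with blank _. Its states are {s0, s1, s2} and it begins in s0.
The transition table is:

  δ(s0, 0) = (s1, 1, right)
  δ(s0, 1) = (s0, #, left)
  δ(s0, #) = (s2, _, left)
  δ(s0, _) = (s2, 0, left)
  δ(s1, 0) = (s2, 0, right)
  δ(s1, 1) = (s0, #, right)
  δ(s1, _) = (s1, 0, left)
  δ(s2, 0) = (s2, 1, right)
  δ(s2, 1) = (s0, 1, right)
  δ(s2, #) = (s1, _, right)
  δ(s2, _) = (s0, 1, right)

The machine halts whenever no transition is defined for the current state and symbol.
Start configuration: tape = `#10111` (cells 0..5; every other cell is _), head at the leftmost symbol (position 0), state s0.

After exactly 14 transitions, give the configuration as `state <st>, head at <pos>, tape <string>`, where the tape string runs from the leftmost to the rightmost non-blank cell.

state s1, head at 4, tape 11#11#1

state=s0 head=0 tape=_[#]10111   (s0,#)→(s2,_,left)
state=s2 head=-1 tape=[_]_10111   (s2,_)→(s0,1,right)
state=s0 head=0 tape=1[_]10111   (s0,_)→(s2,0,left)
state=s2 head=-1 tape=[1]010111   (s2,1)→(s0,1,right)
state=s0 head=0 tape=1[0]10111   (s0,0)→(s1,1,right)
state=s1 head=1 tape=11[1]0111   (s1,1)→(s0,#,right)
state=s0 head=2 tape=11#[0]111   (s0,0)→(s1,1,right)
state=s1 head=3 tape=11#1[1]11   (s1,1)→(s0,#,right)
state=s0 head=4 tape=11#1#[1]1   (s0,1)→(s0,#,left)
state=s0 head=3 tape=11#1[#]#1   (s0,#)→(s2,_,left)
state=s2 head=2 tape=11#[1]_#1   (s2,1)→(s0,1,right)
state=s0 head=3 tape=11#1[_]#1   (s0,_)→(s2,0,left)
state=s2 head=2 tape=11#[1]0#1   (s2,1)→(s0,1,right)
state=s0 head=3 tape=11#1[0]#1   (s0,0)→(s1,1,right)
state=s1 head=4 tape=11#11[#]1
After 14 steps: state s1, head at 4, tape 11#11#1.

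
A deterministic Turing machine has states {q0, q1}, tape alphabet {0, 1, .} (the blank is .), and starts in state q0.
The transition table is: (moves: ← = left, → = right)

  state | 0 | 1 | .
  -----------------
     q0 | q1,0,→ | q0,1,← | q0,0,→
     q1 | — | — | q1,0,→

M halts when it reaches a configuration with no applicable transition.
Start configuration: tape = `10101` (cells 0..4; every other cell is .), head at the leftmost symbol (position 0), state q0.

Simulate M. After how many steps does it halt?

4

state=q0 head=0 tape=.[1]0101   (q0,1)→(q0,1,←)
state=q0 head=-1 tape=[.]10101   (q0,.)→(q0,0,→)
state=q0 head=0 tape=0[1]0101   (q0,1)→(q0,1,←)
state=q0 head=-1 tape=[0]10101   (q0,0)→(q1,0,→)
state=q1 head=0 tape=0[1]0101
M halts after 4 transitions.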